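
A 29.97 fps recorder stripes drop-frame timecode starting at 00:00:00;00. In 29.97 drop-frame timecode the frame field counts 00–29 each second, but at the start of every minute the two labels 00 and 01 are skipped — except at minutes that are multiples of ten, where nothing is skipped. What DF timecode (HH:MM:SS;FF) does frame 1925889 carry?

Ten DF minutes hold 17982 frames, so frame 1925889 lies in block 107 (frames 1924074–1942055) with 1815 frames into that block.
The block's first minute is 1800 frames and the rest 1798 each; 1815 frames reaches minute 1, so 107 × 18 + 1 × 2 = 1928 labels have been skipped so far.
Adding those back, label number 1925889 + 1928 = 1927817 at 30 labels/s is 64260 s + 17 f = 17 h 51 min 0 s frame 17, i.e. 17:51:00;17.

17:51:00;17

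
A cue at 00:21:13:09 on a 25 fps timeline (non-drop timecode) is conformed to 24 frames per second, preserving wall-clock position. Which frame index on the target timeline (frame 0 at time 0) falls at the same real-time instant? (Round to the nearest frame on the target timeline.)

Source frame index: (0×3600 + 21×60 + 13) × 25 + 9 = 31834.
Real time: 31834 / (25) = 31834/25 s.
Target frame: (31834/25) × (24) = 764016/25 ≈ 30560.640 → 30561.

frame 30561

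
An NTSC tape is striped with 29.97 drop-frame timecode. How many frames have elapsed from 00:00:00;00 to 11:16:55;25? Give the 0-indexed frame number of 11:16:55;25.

1217257

As if non-drop at 30 labels/s: (11 × 3600 + 16 × 60 + 55) × 30 + 25 = 1218475.
Minute boundaries passed: 676; those not divisible by 10: 676 − 67 = 609; dropped labels = 2 × 609 = 1218.
Actual frame index = 1218475 − 1218 = 1217257.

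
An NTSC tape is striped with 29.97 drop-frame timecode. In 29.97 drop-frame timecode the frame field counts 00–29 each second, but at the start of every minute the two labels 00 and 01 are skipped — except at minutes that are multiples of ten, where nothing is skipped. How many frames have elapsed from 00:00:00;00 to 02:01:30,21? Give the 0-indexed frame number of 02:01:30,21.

Complete 10-minute blocks: 12, each 17982 frames → 215784.
Remaining 1 whole minute in the current block: 1800 + 0 × 1798 = 1800 frames.
Within the current minute: 30 × 30 + 21 − 2 = 919 (labels ;00/;01 skipped at this minute). Total = 215784 + 1800 + 919 = 218503.

218503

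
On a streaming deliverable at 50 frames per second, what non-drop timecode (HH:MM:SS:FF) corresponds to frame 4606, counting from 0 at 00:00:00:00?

4606 ÷ 50 = 92 full seconds, remainder 6 frames.
92 s = 0 h 1 min 32 s.
Timecode: 00:01:32:06.

00:01:32:06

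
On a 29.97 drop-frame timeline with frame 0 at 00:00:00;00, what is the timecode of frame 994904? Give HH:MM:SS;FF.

09:13:16;20

Ten DF minutes hold 17982 frames, so frame 994904 lies in block 55 (frames 989010–1006991) with 5894 frames into that block.
The block's first minute is 1800 frames and the rest 1798 each; 5894 frames reaches minute 3, so 55 × 18 + 3 × 2 = 996 labels have been skipped so far.
Adding those back, label number 994904 + 996 = 995900 at 30 labels/s is 33196 s + 20 f = 9 h 13 min 16 s frame 20, i.e. 09:13:16;20.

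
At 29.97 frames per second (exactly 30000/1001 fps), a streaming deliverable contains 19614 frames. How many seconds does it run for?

654.4538 seconds

Running time = 19614 / (30000/1001) = 654.4538 s.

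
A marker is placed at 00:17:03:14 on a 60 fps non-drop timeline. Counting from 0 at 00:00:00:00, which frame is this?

61394

Total seconds to the label: (0 × 3600 + 17 × 60 + 3) = 1023.
Frame index = 1023 × 60 + 14 = 61394.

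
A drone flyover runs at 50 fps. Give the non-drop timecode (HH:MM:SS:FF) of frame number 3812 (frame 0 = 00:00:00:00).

3812 ÷ 50 = 76 full seconds, remainder 12 frames.
76 s = 0 h 1 min 16 s.
Timecode: 00:01:16:12.

00:01:16:12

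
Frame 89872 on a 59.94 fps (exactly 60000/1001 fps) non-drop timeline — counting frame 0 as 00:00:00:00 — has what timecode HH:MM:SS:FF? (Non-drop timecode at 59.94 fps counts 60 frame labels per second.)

00:24:57:52

89872 ÷ 60 = 1497 full seconds, remainder 52 frames.
1497 s = 0 h 24 min 57 s.
Timecode: 00:24:57:52.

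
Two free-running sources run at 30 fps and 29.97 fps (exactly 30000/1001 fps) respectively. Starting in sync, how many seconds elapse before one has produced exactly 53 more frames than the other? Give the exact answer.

53053/30 seconds

The gap grows by |30000/1001 − 30| = 30/1001 frames per second.
Time for a 53-frame gap: 53 ÷ (30/1001) = 53053/30 s.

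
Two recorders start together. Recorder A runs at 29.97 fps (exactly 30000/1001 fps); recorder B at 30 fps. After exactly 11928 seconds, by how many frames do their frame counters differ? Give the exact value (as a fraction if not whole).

51120/143 frames

A emits 30000/1001 × 11928 = 51120000/143 frames; B emits 30 × 11928 = 357840.
Difference = 51120/143 frames (≈ 357.4825); B is ahead of A.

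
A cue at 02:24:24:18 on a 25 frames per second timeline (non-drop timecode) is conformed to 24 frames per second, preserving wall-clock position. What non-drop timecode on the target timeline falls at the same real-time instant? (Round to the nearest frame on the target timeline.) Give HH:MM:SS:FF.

Source frame index: (2×3600 + 24×60 + 24) × 25 + 18 = 216618.
Real time: 216618 / (25) = 216618/25 s.
Target frame: (216618/25) × (24) = 5198832/25 ≈ 207953.280 → 207953.
At 24 labels/s: frame 207953 → 02:24:24:17.

02:24:24:17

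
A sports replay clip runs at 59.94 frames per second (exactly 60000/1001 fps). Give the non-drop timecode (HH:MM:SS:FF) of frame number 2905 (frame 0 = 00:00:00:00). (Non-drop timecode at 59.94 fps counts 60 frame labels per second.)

2905 ÷ 60 = 48 full seconds, remainder 25 frames.
48 s = 0 h 0 min 48 s.
Timecode: 00:00:48:25.

00:00:48:25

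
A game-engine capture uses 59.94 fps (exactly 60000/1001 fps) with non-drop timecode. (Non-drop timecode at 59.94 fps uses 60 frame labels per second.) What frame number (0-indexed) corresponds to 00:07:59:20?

28760

Total seconds to the label: (0 × 3600 + 7 × 60 + 59) = 479.
Frame index = 479 × 60 + 20 = 28760.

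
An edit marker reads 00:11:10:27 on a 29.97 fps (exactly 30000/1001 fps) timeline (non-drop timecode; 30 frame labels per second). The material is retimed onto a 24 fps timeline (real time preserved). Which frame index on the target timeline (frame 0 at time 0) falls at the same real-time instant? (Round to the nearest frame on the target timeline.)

Source frame index: (0×3600 + 11×60 + 10) × 30 + 27 = 20127.
Real time: 20127 / (30000/1001) = 6715709/10000 s.
Target frame: (6715709/10000) × (24) = 20147127/1250 ≈ 16117.702 → 16118.

frame 16118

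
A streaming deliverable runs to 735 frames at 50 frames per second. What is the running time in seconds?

14.7 seconds

Running time = 735 / (50) = 14.7 s.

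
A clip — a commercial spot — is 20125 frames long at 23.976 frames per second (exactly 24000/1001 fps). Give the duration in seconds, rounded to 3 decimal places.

Running time = 20125 × 1001/24000 = 161161/192 s ≈ 839.380 s.

839.380 seconds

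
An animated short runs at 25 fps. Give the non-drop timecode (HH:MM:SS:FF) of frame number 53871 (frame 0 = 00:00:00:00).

53871 ÷ 25 = 2154 full seconds, remainder 21 frames.
2154 s = 0 h 35 min 54 s.
Timecode: 00:35:54:21.

00:35:54:21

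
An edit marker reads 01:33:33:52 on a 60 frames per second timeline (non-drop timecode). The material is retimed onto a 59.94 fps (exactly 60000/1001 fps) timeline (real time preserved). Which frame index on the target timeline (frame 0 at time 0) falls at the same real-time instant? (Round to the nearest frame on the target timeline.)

frame 336496

Source frame index: (1×3600 + 33×60 + 33) × 60 + 52 = 336832.
Real time: 336832 / (60) = 84208/15 s.
Target frame: (84208/15) × (60000/1001) = 336832000/1001 ≈ 336495.504 → 336496.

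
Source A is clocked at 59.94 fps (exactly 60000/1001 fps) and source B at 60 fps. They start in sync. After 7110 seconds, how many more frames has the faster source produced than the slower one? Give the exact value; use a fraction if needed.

426600/1001 frames

A emits 60000/1001 × 7110 = 426600000/1001 frames; B emits 60 × 7110 = 426600.
Difference = 426600/1001 frames (≈ 426.1738); B is ahead of A.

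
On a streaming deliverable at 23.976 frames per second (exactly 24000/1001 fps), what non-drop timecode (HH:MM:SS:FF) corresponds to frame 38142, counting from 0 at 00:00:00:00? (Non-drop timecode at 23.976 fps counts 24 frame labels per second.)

38142 ÷ 24 = 1589 full seconds, remainder 6 frames.
1589 s = 0 h 26 min 29 s.
Timecode: 00:26:29:06.

00:26:29:06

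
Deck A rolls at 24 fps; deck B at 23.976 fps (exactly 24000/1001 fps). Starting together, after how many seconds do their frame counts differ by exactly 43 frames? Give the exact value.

The gap grows by |24000/1001 − 24| = 24/1001 frames per second.
Time for a 43-frame gap: 43 ÷ (24/1001) = 43043/24 s.

43043/24 seconds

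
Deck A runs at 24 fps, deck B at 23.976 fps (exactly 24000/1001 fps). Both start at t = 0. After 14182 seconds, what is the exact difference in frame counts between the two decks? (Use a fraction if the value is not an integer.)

A emits 24 × 14182 = 340368 frames; B emits 24000/1001 × 14182 = 48624000/143.
Difference = 48624/143 frames (≈ 340.0280); B is behind A.

48624/143 frames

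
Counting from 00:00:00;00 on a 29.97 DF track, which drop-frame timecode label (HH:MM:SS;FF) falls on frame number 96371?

Each 10-minute DF block holds 10 × 60 × 30 − 9 × 2 = 17982 frames. 96371 ÷ 17982 → 5 full blocks, remainder 6461.
Within the partial block the first minute is 1800 frames and each further minute 1798, so 3 further minute boundaries passed. Total skipped labels = 18 × 5 + 2 × 3 = 96.
Non-drop label index = 96371 + 96 = 96467; at 30 labels/s that is 00:53:35:17, i.e. DF 00:53:35;17.

00:53:35;17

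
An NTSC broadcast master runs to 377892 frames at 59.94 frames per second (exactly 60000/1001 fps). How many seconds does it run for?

Running time = 377892 / (60000/1001) = 6304.4982 s.

6304.4982 seconds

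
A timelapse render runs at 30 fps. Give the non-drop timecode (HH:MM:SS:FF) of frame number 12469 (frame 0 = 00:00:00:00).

12469 ÷ 30 = 415 full seconds, remainder 19 frames.
415 s = 0 h 6 min 55 s.
Timecode: 00:06:55:19.

00:06:55:19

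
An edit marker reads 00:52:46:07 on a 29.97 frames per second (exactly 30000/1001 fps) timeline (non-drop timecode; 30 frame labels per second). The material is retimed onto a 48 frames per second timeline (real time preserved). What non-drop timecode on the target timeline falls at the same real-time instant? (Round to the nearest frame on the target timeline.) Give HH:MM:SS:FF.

00:52:49:19

Source frame index: (0×3600 + 52×60 + 46) × 30 + 7 = 94987.
Real time: 94987 / (30000/1001) = 95081987/30000 s.
Target frame: (95081987/30000) × (48) = 95081987/625 ≈ 152131.179 → 152131.
At 48 labels/s: frame 152131 → 00:52:49:19.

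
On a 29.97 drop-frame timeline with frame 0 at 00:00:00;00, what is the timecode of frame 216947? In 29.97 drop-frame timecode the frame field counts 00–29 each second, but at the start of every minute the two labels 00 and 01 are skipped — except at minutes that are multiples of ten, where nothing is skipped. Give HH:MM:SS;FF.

02:00:38;23

Each 10-minute DF block holds 10 × 60 × 30 − 9 × 2 = 17982 frames. 216947 ÷ 17982 → 12 full blocks, remainder 1163.
Within the partial block the first minute is 1800 frames and each further minute 1798, so 0 further minute boundaries passed. Total skipped labels = 18 × 12 + 2 × 0 = 216.
Non-drop label index = 216947 + 216 = 217163; at 30 labels/s that is 02:00:38:23, i.e. DF 02:00:38;23.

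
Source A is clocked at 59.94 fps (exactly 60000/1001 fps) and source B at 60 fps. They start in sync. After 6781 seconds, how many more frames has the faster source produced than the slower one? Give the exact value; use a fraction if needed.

406860/1001 frames

A emits 60000/1001 × 6781 = 406860000/1001 frames; B emits 60 × 6781 = 406860.
Difference = 406860/1001 frames (≈ 406.4535); B is ahead of A.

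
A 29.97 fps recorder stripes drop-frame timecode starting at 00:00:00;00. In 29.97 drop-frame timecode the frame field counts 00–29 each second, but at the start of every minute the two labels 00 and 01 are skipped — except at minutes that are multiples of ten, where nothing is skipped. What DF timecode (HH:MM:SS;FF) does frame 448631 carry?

Ten DF minutes hold 17982 frames, so frame 448631 lies in block 24 (frames 431568–449549) with 17063 frames into that block.
The block's first minute is 1800 frames and the rest 1798 each; 17063 frames reaches minute 9, so 24 × 18 + 9 × 2 = 450 labels have been skipped so far.
Adding those back, label number 448631 + 450 = 449081 at 30 labels/s is 14969 s + 11 f = 4 h 9 min 29 s frame 11, i.e. 04:09:29;11.

04:09:29;11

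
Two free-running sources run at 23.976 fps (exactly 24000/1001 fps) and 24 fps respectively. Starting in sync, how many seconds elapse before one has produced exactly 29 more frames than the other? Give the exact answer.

29029/24 seconds

The gap grows by |24 − 24000/1001| = 24/1001 frames per second.
Time for a 29-frame gap: 29 ÷ (24/1001) = 29029/24 s.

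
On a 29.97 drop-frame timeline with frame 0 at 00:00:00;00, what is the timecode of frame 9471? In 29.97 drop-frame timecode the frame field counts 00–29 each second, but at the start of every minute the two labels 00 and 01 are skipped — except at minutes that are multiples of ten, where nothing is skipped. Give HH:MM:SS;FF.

Ten DF minutes hold 17982 frames, so frame 9471 lies in block 0 (frames 0–17981) with 9471 frames into that block.
The block's first minute is 1800 frames and the rest 1798 each; 9471 frames reaches minute 5, so 0 × 18 + 5 × 2 = 10 labels have been skipped so far.
Adding those back, label number 9471 + 10 = 9481 at 30 labels/s is 316 s + 1 f = 0 h 5 min 16 s frame 1, i.e. 00:05:16;01.

00:05:16;01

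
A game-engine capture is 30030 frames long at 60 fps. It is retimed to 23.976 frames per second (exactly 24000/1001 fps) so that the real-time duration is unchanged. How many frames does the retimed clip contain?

12000 frames

Target frames = source frames × (target rate / source rate) = 30030 × (24000/1001)/(60) = 30030 × 400/1001 = 12000.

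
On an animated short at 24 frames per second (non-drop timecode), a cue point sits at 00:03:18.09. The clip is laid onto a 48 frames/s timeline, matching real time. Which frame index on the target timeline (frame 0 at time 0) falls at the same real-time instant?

Source frame index: (0×3600 + 3×60 + 18) × 24 + 9 = 4761.
Real time: 4761 / (24) = 1587/8 s.
Target frame: (1587/8) × (48) = 9522.

frame 9522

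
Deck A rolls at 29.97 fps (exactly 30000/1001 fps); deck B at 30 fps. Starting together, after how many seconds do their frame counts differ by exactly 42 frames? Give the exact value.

The gap grows by |30 − 30000/1001| = 30/1001 frames per second.
Time for a 42-frame gap: 42 ÷ (30/1001) = 1401.4 s.

1401.4 seconds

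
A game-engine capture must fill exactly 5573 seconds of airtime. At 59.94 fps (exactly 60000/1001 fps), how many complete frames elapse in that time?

334045 frames

Frames = 5573 × 60000/1001 = 334380000/1001 ≈ 334045.9540.
Complete frames: 334045.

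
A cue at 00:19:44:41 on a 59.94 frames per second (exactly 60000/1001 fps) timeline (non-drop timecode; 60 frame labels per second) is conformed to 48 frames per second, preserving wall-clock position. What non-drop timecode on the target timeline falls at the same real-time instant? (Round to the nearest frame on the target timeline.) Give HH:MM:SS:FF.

00:19:45:42

Source frame index: (0×3600 + 19×60 + 44) × 60 + 41 = 71081.
Real time: 71081 / (60000/1001) = 71152081/60000 s.
Target frame: (71152081/60000) × (48) = 71152081/1250 ≈ 56921.665 → 56922.
At 48 labels/s: frame 56922 → 00:19:45:42.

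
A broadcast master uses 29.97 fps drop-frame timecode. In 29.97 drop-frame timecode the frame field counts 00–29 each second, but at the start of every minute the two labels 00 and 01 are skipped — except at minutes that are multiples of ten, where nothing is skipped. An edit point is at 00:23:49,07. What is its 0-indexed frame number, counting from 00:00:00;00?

Complete 10-minute blocks: 2, each 17982 frames → 35964.
Remaining 3 whole minutes in the current block: 1800 + 2 × 1798 = 5396 frames.
Within the current minute: 49 × 30 + 7 − 2 = 1475 (labels ;00/;01 skipped at this minute). Total = 35964 + 5396 + 1475 = 42835.

42835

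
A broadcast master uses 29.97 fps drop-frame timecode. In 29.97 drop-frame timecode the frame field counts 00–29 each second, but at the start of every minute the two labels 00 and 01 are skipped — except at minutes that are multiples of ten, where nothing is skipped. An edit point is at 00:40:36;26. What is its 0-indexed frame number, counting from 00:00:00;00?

73034

Complete 10-minute blocks: 4, each 17982 frames → 71928.
Remaining 0 whole minutes in the current block: 0 frames.
Within the current minute: 36 × 30 + 26 = 1106. Total = 71928 + 0 + 1106 = 73034.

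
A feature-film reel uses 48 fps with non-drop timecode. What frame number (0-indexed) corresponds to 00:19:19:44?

55676

Total seconds to the label: (0 × 3600 + 19 × 60 + 19) = 1159.
Frame index = 1159 × 48 + 44 = 55676.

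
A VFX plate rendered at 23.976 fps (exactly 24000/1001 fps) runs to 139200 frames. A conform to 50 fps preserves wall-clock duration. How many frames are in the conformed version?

290290 frames

Target frames = source frames × (target rate / source rate) = 139200 × (50)/(24000/1001) = 139200 × 1001/480 = 290290.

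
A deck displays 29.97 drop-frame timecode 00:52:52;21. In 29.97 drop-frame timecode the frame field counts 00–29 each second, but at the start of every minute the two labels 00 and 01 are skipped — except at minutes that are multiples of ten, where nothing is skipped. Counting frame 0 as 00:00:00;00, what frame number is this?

Complete 10-minute blocks: 5, each 17982 frames → 89910.
Remaining 2 whole minutes in the current block: 1800 + 1 × 1798 = 3598 frames.
Within the current minute: 52 × 30 + 21 − 2 = 1579 (labels ;00/;01 skipped at this minute). Total = 89910 + 3598 + 1579 = 95087.

95087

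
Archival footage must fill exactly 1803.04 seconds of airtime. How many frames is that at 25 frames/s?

Frames = 1803.04 × 25 = 45076.

45076 frames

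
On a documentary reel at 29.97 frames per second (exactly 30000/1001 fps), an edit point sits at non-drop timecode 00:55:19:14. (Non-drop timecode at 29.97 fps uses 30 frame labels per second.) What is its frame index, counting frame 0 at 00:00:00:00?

Total seconds to the label: (0 × 3600 + 55 × 60 + 19) = 3319.
Frame index = 3319 × 30 + 14 = 99584.

frame 99584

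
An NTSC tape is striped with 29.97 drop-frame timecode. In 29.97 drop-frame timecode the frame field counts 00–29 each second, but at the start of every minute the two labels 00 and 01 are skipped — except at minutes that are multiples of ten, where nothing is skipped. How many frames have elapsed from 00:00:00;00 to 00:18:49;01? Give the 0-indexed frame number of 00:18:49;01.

Complete 10-minute blocks: 1, each 17982 frames → 17982.
Remaining 8 whole minutes in the current block: 1800 + 7 × 1798 = 14386 frames.
Within the current minute: 49 × 30 + 1 − 2 = 1469 (labels ;00/;01 skipped at this minute). Total = 17982 + 14386 + 1469 = 33837.

33837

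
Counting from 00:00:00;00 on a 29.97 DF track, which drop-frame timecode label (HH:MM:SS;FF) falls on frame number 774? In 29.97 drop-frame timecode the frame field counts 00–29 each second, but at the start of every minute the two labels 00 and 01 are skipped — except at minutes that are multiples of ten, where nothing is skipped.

Each 10-minute DF block holds 10 × 60 × 30 − 9 × 2 = 17982 frames. 774 ÷ 17982 → 0 full blocks, remainder 774.
Within the partial block the first minute is 1800 frames and each further minute 1798, so 0 further minute boundaries passed. Total skipped labels = 18 × 0 + 2 × 0 = 0.
Non-drop label index = 774 + 0 = 774; at 30 labels/s that is 00:00:25:24, i.e. DF 00:00:25;24.

00:00:25;24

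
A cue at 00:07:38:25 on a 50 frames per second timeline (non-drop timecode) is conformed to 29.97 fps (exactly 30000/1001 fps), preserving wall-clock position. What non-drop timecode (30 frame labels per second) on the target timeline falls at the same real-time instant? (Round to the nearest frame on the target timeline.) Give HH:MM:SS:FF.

00:07:38:01

Source frame index: (0×3600 + 7×60 + 38) × 50 + 25 = 22925.
Real time: 22925 / (50) = 917/2 s.
Target frame: (917/2) × (30000/1001) = 1965000/143 ≈ 13741.259 → 13741.
At 30 labels/s: frame 13741 → 00:07:38:01.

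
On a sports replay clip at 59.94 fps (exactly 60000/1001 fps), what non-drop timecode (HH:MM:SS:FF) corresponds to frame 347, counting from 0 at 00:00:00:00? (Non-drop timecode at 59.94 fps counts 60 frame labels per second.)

347 ÷ 60 = 5 full seconds, remainder 47 frames.
5 s = 0 h 0 min 5 s.
Timecode: 00:00:05:47.

00:00:05:47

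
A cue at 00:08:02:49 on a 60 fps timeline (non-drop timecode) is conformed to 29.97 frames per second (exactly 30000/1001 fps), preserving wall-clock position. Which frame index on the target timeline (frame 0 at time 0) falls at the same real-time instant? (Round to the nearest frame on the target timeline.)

Source frame index: (0×3600 + 8×60 + 2) × 60 + 49 = 28969.
Real time: 28969 / (60) = 28969/60 s.
Target frame: (28969/60) × (30000/1001) = 14484500/1001 ≈ 14470.030 → 14470.

frame 14470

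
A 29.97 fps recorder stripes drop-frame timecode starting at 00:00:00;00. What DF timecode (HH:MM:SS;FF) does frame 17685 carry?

Each 10-minute DF block holds 10 × 60 × 30 − 9 × 2 = 17982 frames. 17685 ÷ 17982 → 0 full blocks, remainder 17685.
Within the partial block the first minute is 1800 frames and each further minute 1798, so 9 further minute boundaries passed. Total skipped labels = 18 × 0 + 2 × 9 = 18.
Non-drop label index = 17685 + 18 = 17703; at 30 labels/s that is 00:09:50:03, i.e. DF 00:09:50;03.

00:09:50;03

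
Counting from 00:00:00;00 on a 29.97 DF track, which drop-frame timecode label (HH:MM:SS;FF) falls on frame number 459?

00:00:15;09

Ten DF minutes hold 17982 frames, so frame 459 lies in block 0 (frames 0–17981) with 459 frames into that block.
The block's first minute is 1800 frames and the rest 1798 each; 459 frames reaches minute 0, so 0 × 18 + 0 × 2 = 0 labels have been skipped so far.
Adding those back, label number 459 + 0 = 459 at 30 labels/s is 15 s + 9 f = 0 h 0 min 15 s frame 9, i.e. 00:00:15;09.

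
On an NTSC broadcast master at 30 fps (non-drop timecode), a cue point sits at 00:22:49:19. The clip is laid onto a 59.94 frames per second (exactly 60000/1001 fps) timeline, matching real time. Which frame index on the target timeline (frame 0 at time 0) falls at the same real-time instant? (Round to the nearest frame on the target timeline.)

Source frame index: (0×3600 + 22×60 + 49) × 30 + 19 = 41089.
Real time: 41089 / (30) = 41089/30 s.
Target frame: (41089/30) × (60000/1001) = 82178000/1001 ≈ 82095.904 → 82096.

frame 82096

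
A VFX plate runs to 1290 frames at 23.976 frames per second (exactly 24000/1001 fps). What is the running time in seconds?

53.80375 seconds

Running time = 1290 / (24000/1001) = 53.80375 s.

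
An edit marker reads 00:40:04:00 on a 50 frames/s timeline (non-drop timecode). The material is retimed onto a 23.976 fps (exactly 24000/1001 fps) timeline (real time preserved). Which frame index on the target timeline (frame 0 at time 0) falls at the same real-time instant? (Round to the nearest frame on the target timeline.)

frame 57638

Source frame index: (0×3600 + 40×60 + 4) × 50 + 0 = 120200.
Real time: 120200 / (50) = 2404 s.
Target frame: (2404) × (24000/1001) = 57696000/1001 ≈ 57638.362 → 57638.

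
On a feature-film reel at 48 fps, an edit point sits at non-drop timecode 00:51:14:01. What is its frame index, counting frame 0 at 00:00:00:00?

Total seconds to the label: (0 × 3600 + 51 × 60 + 14) = 3074.
Frame index = 3074 × 48 + 1 = 147553.

147553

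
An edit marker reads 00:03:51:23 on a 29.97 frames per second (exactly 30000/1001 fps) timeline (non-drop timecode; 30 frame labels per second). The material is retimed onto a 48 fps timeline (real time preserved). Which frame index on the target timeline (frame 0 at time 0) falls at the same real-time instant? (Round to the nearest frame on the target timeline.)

frame 11136

Source frame index: (0×3600 + 3×60 + 51) × 30 + 23 = 6953.
Real time: 6953 / (30000/1001) = 6959953/30000 s.
Target frame: (6959953/30000) × (48) = 6959953/625 ≈ 11135.925 → 11136.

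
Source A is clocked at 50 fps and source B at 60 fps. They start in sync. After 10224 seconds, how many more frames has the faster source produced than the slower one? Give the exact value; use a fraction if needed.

A emits 50 × 10224 = 511200 frames; B emits 60 × 10224 = 613440.
Difference = 102240 frames; B is ahead of A.

102240 frames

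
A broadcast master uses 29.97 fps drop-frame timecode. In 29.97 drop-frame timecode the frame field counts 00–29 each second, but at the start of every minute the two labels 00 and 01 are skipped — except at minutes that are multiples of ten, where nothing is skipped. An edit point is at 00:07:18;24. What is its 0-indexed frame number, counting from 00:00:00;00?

As if non-drop at 30 labels/s: (0 × 3600 + 7 × 60 + 18) × 30 + 24 = 13164.
Minute boundaries passed: 7; those not divisible by 10: 7 − 0 = 7; dropped labels = 2 × 7 = 14.
Actual frame index = 13164 − 14 = 13150.

13150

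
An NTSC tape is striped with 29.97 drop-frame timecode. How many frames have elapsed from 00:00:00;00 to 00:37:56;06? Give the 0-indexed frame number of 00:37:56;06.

68218

As if non-drop at 30 labels/s: (0 × 3600 + 37 × 60 + 56) × 30 + 6 = 68286.
Minute boundaries passed: 37; those not divisible by 10: 37 − 3 = 34; dropped labels = 2 × 34 = 68.
Actual frame index = 68286 − 68 = 68218.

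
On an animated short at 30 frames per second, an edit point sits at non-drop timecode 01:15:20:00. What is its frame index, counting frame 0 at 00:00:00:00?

135600

Total seconds to the label: (1 × 3600 + 15 × 60 + 20) = 4520.
Frame index = 4520 × 30 + 0 = 135600.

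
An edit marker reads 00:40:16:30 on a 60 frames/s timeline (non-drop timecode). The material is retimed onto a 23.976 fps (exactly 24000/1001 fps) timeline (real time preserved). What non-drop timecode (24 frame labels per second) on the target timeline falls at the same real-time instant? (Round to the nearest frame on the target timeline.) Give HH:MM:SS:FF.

Source frame index: (0×3600 + 40×60 + 16) × 60 + 30 = 144990.
Real time: 144990 / (60) = 4833/2 s.
Target frame: (4833/2) × (24000/1001) = 57996000/1001 ≈ 57938.062 → 57938.
At 24 labels/s: frame 57938 → 00:40:14:02.

00:40:14:02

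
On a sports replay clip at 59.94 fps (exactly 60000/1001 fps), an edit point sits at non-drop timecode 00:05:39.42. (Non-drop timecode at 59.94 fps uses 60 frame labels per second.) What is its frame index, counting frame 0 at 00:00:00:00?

20382

Total seconds to the label: (0 × 3600 + 5 × 60 + 39) = 339.
Frame index = 339 × 60 + 42 = 20382.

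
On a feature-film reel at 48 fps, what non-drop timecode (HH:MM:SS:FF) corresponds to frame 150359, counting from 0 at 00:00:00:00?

00:52:12:23

150359 ÷ 48 = 3132 full seconds, remainder 23 frames.
3132 s = 0 h 52 min 12 s.
Timecode: 00:52:12:23.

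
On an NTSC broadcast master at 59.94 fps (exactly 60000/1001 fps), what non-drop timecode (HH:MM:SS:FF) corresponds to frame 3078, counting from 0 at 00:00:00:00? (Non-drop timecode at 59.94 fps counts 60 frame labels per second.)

00:00:51:18

3078 ÷ 60 = 51 full seconds, remainder 18 frames.
51 s = 0 h 0 min 51 s.
Timecode: 00:00:51:18.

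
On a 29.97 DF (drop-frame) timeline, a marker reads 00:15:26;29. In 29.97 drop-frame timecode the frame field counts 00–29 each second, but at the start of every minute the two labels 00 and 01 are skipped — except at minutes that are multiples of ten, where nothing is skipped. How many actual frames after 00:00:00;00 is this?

As if non-drop at 30 labels/s: (0 × 3600 + 15 × 60 + 26) × 30 + 29 = 27809.
Minute boundaries passed: 15; those not divisible by 10: 15 − 1 = 14; dropped labels = 2 × 14 = 28.
Actual frame index = 27809 − 28 = 27781.

27781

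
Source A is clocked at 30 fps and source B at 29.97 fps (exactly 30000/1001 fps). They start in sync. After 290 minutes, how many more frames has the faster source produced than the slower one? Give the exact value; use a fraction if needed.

522000/1001 frames

290 min = 17400 s.
A emits 30 × 17400 = 522000 frames; B emits 30000/1001 × 17400 = 522000000/1001.
Difference = 522000/1001 frames (≈ 521.4785); B is behind A.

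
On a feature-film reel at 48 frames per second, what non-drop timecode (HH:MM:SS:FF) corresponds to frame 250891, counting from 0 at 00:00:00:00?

01:27:06:43

250891 ÷ 48 = 5226 full seconds, remainder 43 frames.
5226 s = 1 h 27 min 6 s.
Timecode: 01:27:06:43.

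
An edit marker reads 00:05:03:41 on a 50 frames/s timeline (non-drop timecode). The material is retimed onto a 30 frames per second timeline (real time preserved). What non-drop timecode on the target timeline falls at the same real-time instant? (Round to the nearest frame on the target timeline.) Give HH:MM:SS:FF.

00:05:03:25

Source frame index: (0×3600 + 5×60 + 3) × 50 + 41 = 15191.
Real time: 15191 / (50) = 15191/50 s.
Target frame: (15191/50) × (30) = 45573/5 ≈ 9114.600 → 9115.
At 30 labels/s: frame 9115 → 00:05:03:25.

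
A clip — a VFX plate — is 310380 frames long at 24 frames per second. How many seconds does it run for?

Running time = 310380 / (24) = 12932.5 s.

12932.5 seconds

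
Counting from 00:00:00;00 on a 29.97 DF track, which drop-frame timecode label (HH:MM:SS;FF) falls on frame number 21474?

00:11:56;14

Ten DF minutes hold 17982 frames, so frame 21474 lies in block 1 (frames 17982–35963) with 3492 frames into that block.
The block's first minute is 1800 frames and the rest 1798 each; 3492 frames reaches minute 1, so 1 × 18 + 1 × 2 = 20 labels have been skipped so far.
Adding those back, label number 21474 + 20 = 21494 at 30 labels/s is 716 s + 14 f = 0 h 11 min 56 s frame 14, i.e. 00:11:56;14.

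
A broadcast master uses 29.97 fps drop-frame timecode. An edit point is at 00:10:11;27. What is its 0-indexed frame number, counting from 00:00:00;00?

18339

Complete 10-minute blocks: 1, each 17982 frames → 17982.
Remaining 0 whole minutes in the current block: 0 frames.
Within the current minute: 11 × 30 + 27 = 357. Total = 17982 + 0 + 357 = 18339.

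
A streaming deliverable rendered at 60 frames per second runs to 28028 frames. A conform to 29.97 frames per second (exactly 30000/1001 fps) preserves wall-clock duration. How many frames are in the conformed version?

Target frames = source frames × (target rate / source rate) = 28028 × (30000/1001)/(60) = 28028 × 500/1001 = 14000.

14000 frames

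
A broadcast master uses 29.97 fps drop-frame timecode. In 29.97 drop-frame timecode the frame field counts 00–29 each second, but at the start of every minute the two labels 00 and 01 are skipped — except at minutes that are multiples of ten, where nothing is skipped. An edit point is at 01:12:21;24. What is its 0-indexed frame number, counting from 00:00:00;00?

Complete 10-minute blocks: 7, each 17982 frames → 125874.
Remaining 2 whole minutes in the current block: 1800 + 1 × 1798 = 3598 frames.
Within the current minute: 21 × 30 + 24 − 2 = 652 (labels ;00/;01 skipped at this minute). Total = 125874 + 3598 + 652 = 130124.

130124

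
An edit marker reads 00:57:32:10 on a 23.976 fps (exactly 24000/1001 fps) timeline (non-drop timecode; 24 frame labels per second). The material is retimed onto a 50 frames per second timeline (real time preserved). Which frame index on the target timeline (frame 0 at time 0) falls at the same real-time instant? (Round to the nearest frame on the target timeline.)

Source frame index: (0×3600 + 57×60 + 32) × 24 + 10 = 82858.
Real time: 82858 / (24000/1001) = 41470429/12000 s.
Target frame: (41470429/12000) × (50) = 41470429/240 ≈ 172793.454 → 172793.

frame 172793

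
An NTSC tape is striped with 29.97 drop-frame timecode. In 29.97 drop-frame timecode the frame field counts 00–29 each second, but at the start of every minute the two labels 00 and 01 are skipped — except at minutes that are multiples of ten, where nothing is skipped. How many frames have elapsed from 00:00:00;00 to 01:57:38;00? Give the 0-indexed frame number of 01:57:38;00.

211528

Complete 10-minute blocks: 11, each 17982 frames → 197802.
Remaining 7 whole minutes in the current block: 1800 + 6 × 1798 = 12588 frames.
Within the current minute: 38 × 30 + 0 − 2 = 1138 (labels ;00/;01 skipped at this minute). Total = 197802 + 12588 + 1138 = 211528.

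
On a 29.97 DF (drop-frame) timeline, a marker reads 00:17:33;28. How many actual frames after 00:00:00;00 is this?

As if non-drop at 30 labels/s: (0 × 3600 + 17 × 60 + 33) × 30 + 28 = 31618.
Minute boundaries passed: 17; those not divisible by 10: 17 − 1 = 16; dropped labels = 2 × 16 = 32.
Actual frame index = 31618 − 32 = 31586.

31586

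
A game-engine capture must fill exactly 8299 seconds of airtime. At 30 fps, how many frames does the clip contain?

248970 frames

Frames = 8299 × 30 = 248970.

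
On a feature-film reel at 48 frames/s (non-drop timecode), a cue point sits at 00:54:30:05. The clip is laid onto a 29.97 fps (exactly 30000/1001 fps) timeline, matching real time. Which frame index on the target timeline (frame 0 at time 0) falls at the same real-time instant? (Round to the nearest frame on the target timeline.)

frame 98005

Source frame index: (0×3600 + 54×60 + 30) × 48 + 5 = 156965.
Real time: 156965 / (48) = 156965/48 s.
Target frame: (156965/48) × (30000/1001) = 98103125/1001 ≈ 98005.120 → 98005.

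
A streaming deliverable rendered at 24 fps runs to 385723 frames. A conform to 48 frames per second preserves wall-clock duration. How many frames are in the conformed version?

771446 frames

Frames at target rate = 385723 × (48) / (24) = 771446.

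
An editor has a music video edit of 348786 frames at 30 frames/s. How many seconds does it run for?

Running time = 348786 / (30) = 11626.2 s.

11626.2 seconds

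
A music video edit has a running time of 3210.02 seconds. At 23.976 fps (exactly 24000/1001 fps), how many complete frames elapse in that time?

Frames = 3210.02 × 24000/1001 = 7003680/91 ≈ 76963.5165.
Complete frames: 76963.

76963 frames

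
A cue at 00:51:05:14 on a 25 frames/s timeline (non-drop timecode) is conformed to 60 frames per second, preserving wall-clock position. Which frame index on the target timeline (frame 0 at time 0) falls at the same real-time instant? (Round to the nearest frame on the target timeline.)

Source frame index: (0×3600 + 51×60 + 5) × 25 + 14 = 76639.
Real time: 76639 / (25) = 76639/25 s.
Target frame: (76639/25) × (60) = 919668/5 ≈ 183933.600 → 183934.

frame 183934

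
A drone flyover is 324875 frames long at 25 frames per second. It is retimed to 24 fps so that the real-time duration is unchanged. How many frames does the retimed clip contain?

311880 frames

Target frames = source frames × (target rate / source rate) = 324875 × (24)/(25) = 324875 × 24/25 = 311880.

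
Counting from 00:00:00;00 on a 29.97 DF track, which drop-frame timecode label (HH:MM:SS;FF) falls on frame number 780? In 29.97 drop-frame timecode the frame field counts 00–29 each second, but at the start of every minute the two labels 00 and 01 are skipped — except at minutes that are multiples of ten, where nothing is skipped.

00:00:26;00

Ten DF minutes hold 17982 frames, so frame 780 lies in block 0 (frames 0–17981) with 780 frames into that block.
The block's first minute is 1800 frames and the rest 1798 each; 780 frames reaches minute 0, so 0 × 18 + 0 × 2 = 0 labels have been skipped so far.
Adding those back, label number 780 + 0 = 780 at 30 labels/s is 26 s + 0 f = 0 h 0 min 26 s frame 0, i.e. 00:00:26;00.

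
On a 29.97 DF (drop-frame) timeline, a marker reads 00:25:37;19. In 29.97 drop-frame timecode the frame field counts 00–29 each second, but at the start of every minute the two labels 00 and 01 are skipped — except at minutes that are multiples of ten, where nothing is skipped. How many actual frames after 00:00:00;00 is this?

Complete 10-minute blocks: 2, each 17982 frames → 35964.
Remaining 5 whole minutes in the current block: 1800 + 4 × 1798 = 8992 frames.
Within the current minute: 37 × 30 + 19 − 2 = 1127 (labels ;00/;01 skipped at this minute). Total = 35964 + 8992 + 1127 = 46083.

46083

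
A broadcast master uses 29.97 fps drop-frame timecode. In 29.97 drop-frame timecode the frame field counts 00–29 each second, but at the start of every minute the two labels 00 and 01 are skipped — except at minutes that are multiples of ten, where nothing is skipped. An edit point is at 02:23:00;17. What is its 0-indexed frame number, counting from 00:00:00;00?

As if non-drop at 30 labels/s: (2 × 3600 + 23 × 60 + 0) × 30 + 17 = 257417.
Minute boundaries passed: 143; those not divisible by 10: 143 − 14 = 129; dropped labels = 2 × 129 = 258.
Actual frame index = 257417 − 258 = 257159.

257159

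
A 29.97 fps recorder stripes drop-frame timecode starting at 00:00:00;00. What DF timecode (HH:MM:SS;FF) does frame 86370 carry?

Ten DF minutes hold 17982 frames, so frame 86370 lies in block 4 (frames 71928–89909) with 14442 frames into that block.
The block's first minute is 1800 frames and the rest 1798 each; 14442 frames reaches minute 8, so 4 × 18 + 8 × 2 = 88 labels have been skipped so far.
Adding those back, label number 86370 + 88 = 86458 at 30 labels/s is 2881 s + 28 f = 0 h 48 min 1 s frame 28, i.e. 00:48:01;28.

00:48:01;28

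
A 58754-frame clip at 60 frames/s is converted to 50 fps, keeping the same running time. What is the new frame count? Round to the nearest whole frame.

Frames at target rate = 58754 × (50) / (60) = 146885/3 ≈ 48961.667.
Nearest whole frame: 48962.

48962 frames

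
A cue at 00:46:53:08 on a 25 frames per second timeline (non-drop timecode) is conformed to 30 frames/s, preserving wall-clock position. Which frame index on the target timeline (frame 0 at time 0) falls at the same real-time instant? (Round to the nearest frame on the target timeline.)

Source frame index: (0×3600 + 46×60 + 53) × 25 + 8 = 70333.
Real time: 70333 / (25) = 70333/25 s.
Target frame: (70333/25) × (30) = 421998/5 ≈ 84399.600 → 84400.

frame 84400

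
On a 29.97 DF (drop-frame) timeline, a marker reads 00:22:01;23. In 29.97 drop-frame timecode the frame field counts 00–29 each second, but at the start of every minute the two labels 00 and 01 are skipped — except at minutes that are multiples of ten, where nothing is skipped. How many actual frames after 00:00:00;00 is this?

Complete 10-minute blocks: 2, each 17982 frames → 35964.
Remaining 2 whole minutes in the current block: 1800 + 1 × 1798 = 3598 frames.
Within the current minute: 1 × 30 + 23 − 2 = 51 (labels ;00/;01 skipped at this minute). Total = 35964 + 3598 + 51 = 39613.

39613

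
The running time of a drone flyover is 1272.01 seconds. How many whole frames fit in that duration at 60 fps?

76320 frames

Frames = 1272.01 × 60 = 381603/5 ≈ 76320.6000.
Complete frames: 76320.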